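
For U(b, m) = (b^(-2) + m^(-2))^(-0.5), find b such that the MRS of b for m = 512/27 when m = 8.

For CES with ρ = -2, MRS = (m/b)^3.
Setting (8/b)^3 = 512/27 gives 8/b = 8/3 and b = 3.

b = 3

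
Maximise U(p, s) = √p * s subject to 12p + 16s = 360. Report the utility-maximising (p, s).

MU_p = 0.5·p^(-0.5)·s and MU_s = √p.
MRS = MU_p/MU_s = (0.5)·s/p.
Tangency: set MRS = p_p/p_s = 12/16 = 0.75.
So (0.5)·s/p = 0.75, i.e. s = 1.5·p.
Substitute into the budget 12·p + 16·s = 360: 36·p = 360, so p* = 10.
Then s* = 1.5·10 = 15.

p* = 10, s* = 15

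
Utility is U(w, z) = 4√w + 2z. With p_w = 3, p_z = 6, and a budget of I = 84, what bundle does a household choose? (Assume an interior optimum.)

MU_w = 4/(2√w), MU_z = 2.
MRS = 4/(2√w) ÷ 2.
Tangency: set MRS = p_w/p_z = 3/6 = 0.5.
MRS depends only on w: 1/√w = 0.5 ⇒ √w = 1/0.5 = 2 ⇒ w* = 4.
From the budget, 6·z = 84 − 3·4 = 72, so z* = 12.

w* = 4, z* = 12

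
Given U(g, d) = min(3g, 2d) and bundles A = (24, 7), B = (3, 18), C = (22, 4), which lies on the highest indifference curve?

Bundle A

Evaluate utility at each bundle:
U(A) = 14.
U(B) = 9.
U(C) = 8.
Highest utility is A, so A ≻ B ≻ C.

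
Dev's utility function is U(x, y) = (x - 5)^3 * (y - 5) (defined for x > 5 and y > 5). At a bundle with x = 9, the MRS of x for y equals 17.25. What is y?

MU_x = 3·(x−5)^2·(y−5), MU_y = (x−5)^3.
MRS = (3/1)·(y−5)/(x−5).
Substitute x = 9: MRS = (y − 5)/(4/3). Setting this equal to 17.25 gives y − 5 = 17.25·(4/3) = 23, so y = 28.

y = 28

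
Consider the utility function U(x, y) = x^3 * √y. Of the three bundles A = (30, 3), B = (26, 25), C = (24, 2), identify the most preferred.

Bundle B

Evaluate utility at each bundle:
U(A) = 46765.372.
U(B) = 87880.000.
U(C) = 19550.088.
Highest utility is B, so B ≻ A ≻ C.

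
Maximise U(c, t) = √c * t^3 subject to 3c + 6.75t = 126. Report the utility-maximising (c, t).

c* = 6, t* = 16

MU_c = 0.5·c^(-0.5)·t^3 and MU_t = 3·√c·t^2.
MRS = MU_c/MU_t = (1/6)·t/c.
Tangency: set MRS = p_c/p_t = 3/6.75 = 4/9.
So (1/6)·t/c = 4/9, i.e. t = (8/3)·c.
Substitute into the budget 3·c + 6.75·t = 126: 21·c = 126, so c* = 6.
Then t* = (8/3)·6 = 16.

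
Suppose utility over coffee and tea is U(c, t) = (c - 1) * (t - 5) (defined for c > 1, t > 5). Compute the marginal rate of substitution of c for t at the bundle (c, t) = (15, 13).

MU_c = (t−5), MU_t = (c−1).
MRS = (t−5)/(c−1).
At (15, 13): MRS = 4/7.
The indifference curve has slope −4/7 at this bundle.

MRS = 4/7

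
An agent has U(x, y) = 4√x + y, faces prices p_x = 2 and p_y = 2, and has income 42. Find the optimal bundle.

MU_x = 4/(2√x), MU_y = 1.
MRS = 4/(2√x) ÷ 1.
Tangency: set MRS = p_x/p_y = 2/2 = 1.
MRS depends only on x: 2/√x = 1 ⇒ √x = 2/1 = 2 ⇒ x* = 4.
From the budget, 2·y = 42 − 2·4 = 34, so y* = 17.

x* = 4, y* = 17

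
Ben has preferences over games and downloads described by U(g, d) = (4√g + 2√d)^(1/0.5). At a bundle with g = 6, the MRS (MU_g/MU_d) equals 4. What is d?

For CES with ρ = 0.5, MRS = (4/2)·√(d/g).
Setting (4/2)·√(d/6) = 4 gives √(d/6) = 2, so d/6 = 4 and d = 24.

d = 24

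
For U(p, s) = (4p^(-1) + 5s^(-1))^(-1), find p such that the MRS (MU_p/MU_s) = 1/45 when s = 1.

p = 6

For CES with ρ = -1, MRS = (4/5)·(s/p)^2.
Setting (4/5)·(1/p)^2 = 1/45 gives (1/p)^2 = 1/36, so 1/p = 1/6 and p = 6.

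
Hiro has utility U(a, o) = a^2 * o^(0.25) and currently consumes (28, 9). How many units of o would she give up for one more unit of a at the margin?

MRS = 18/7

MU_a = 2·a·o^(0.25) and MU_o = 0.25·a^2·o^(-0.75).
MRS = MU_a/MU_o = (8)·o/a.
At (28, 9): MRS = 18/7.
The indifference curve has slope −18/7 at this bundle.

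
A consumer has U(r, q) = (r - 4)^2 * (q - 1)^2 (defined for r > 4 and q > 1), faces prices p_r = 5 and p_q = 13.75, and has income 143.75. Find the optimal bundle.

MU_r = 2·(r−4)·(q−1)^2, MU_q = 2·(r−4)^2·(q−1).
MRS = (q−1)/(r−4).
Tangency: set MRS = p_r/p_q = 5/13.75 = 4/11.
So (q − 1)/(r − 4) = 4/11, i.e. (q − 1) = (4/11)·(r − 4).
Rewrite the budget in excess-of-subsistence terms: 5·(r − 4) + 13.75·(q − 1) = 143.75 − 5·4 − 13.75·1 = 110.
Substituting, 10·(r − 4) = 110, so r − 4 = 11 and r* = 15.
Then q − 1 = (4/11)·11 = 4, so q* = 5.

r* = 15, q* = 5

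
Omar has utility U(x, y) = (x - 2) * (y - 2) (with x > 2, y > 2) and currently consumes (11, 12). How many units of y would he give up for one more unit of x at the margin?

MU_x = (y−2), MU_y = (x−2).
MRS = (y−2)/(x−2).
At (11, 12): MRS = 10/9.
That is, one extra unit of x is worth 10/9 units of y at the margin.

MRS = 10/9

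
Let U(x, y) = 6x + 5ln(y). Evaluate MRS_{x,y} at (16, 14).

MRS = 16.8

MU_x = 6, MU_y = 5/y.
MRS = 6 ÷ (5/y).
At (16, 14): MRS = 16.8.
That is, one extra unit of x is worth 16.8 units of y at the margin.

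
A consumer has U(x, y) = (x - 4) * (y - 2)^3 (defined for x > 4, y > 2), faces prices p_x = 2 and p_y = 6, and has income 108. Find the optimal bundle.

MU_x = (y−2)^3, MU_y = 3·(x−4)·(y−2)^2.
MRS = (1/3)·(y−2)/(x−4).
Tangency: set MRS = p_x/p_y = 2/6 = 1/3.
So (1/3)·(y − 2)/(x − 4) = 1/3, i.e. (y − 2) = (x − 4).
Rewrite the budget in excess-of-subsistence terms: 2·(x − 4) + 6·(y − 2) = 108 − 2·4 − 6·2 = 88.
Substituting, 8·(x − 4) = 88, so x − 4 = 11 and x* = 15.
Then y − 2 = 11, so y* = 13.

x* = 15, y* = 13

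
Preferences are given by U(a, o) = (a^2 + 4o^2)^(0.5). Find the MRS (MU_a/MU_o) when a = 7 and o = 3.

For CES with ρ = 2, MRS = (1/4)·(o/a)^(-1).
At (7, 3): MRS = 7/12.
So at (7, 3) the consumer would give up 7/12 units of o for one more unit of a.

MRS = 7/12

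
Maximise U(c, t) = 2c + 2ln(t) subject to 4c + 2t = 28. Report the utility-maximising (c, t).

MU_c = 2, MU_t = 2/t.
MRS = 2 ÷ (2/t).
Tangency: set MRS = p_c/p_t = 4/2 = 2.
MRS depends only on t: t = 2 ⇒ t* = 2.
From the budget, 4·c = 28 − 2·2 = 24, so c* = 6.

c* = 6, t* = 2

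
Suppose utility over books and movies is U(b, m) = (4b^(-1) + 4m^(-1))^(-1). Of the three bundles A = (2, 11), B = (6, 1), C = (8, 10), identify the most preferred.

Bundle C

Evaluate utility at each bundle:
U(A) = 0.423.
U(B) = 0.214.
U(C) = 1.111.
Highest utility is C, so C ≻ A ≻ B.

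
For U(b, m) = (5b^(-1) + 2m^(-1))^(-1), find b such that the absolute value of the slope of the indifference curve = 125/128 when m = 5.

For CES with ρ = -1, MRS = (5/2)·(m/b)^2.
Setting (5/2)·(5/b)^2 = 125/128 gives (5/b)^2 = 25/64, so 5/b = 0.625 and b = 8.

b = 8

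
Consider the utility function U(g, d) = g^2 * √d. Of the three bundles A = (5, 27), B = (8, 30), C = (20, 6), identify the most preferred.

Evaluate utility at each bundle:
U(A) = 129.904.
U(B) = 350.542.
U(C) = 979.796.
Highest utility is C, so C ≻ B ≻ A.

Bundle C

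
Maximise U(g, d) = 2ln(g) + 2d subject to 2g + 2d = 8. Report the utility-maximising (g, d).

g* = 1, d* = 3

MU_g = 2/g, MU_d = 2.
MRS = 2/g ÷ 2.
Tangency: set MRS = p_g/p_d = 2/2 = 1.
MRS depends only on g: 1/g = 1 ⇒ g* = 1/1 = 1.
From the budget, 2·d = 8 − 2·1 = 6, so d* = 3.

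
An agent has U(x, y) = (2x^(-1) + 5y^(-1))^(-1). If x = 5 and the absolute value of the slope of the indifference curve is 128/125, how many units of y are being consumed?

For CES with ρ = -1, MRS = (2/5)·(y/x)^2.
Setting (2/5)·(y/5)^2 = 128/125 gives (y/5)^2 = 64/25, so y/5 = 1.6 and y = 8.

y = 8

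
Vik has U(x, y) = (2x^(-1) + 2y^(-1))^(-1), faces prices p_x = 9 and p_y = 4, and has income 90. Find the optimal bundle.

x* = 6, y* = 9

For CES with ρ = -1, MRS = (y/x)^2.
Tangency: set MRS = p_x/p_y = 9/4 = 2.25.
So (y/x)^2 = 2.25; taking the square root, y/x = 1.5, i.e. y = 1.5·x.
Substitute into the budget 9·x + 4·y = 90: 15·x = 90, so x* = 6 and y* = 1.5·6 = 9.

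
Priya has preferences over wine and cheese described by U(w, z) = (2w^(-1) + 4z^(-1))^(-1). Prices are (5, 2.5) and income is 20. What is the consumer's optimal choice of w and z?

For CES with ρ = -1, MRS = (2/4)·(z/w)^2.
Tangency: set MRS = p_w/p_z = 5/2.5 = 2.
So (z/w)^2 = 4; taking the square root, z/w = 2, i.e. z = 2·w.
Substitute into the budget 5·w + 2.5·z = 20: 10·w = 20, so w* = 2 and z* = 2·2 = 4.

w* = 2, z* = 4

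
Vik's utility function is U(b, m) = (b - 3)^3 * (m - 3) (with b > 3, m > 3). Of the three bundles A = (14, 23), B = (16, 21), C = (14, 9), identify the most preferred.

Bundle B

Evaluate utility at each bundle:
U(A) = 26620.
U(B) = 39546.
U(C) = 7986.
Highest utility is B, so B ≻ A ≻ C.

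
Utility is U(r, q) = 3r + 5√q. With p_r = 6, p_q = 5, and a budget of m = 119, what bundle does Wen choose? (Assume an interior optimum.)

r* = 19, q* = 1

MU_r = 3, MU_q = 5/(2√q).
MRS = 3 ÷ (5/(2√q)).
Tangency: set MRS = p_r/p_q = 6/5 = 1.2.
MRS depends only on q: 1.2·√q = 1.2 ⇒ √q = 1.2/1.2 = 1 ⇒ q* = 1.
From the budget, 6·r = 119 − 5·1 = 114, so r* = 19.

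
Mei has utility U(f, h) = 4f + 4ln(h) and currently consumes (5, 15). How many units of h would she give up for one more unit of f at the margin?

MRS = 15

MU_f = 4, MU_h = 4/h.
MRS = 4 ÷ (4/h).
At (5, 15): MRS = 15.
So at (5, 15) the consumer would give up 15 units of h for one more unit of f.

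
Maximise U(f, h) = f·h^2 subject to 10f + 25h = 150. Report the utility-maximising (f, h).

f* = 5, h* = 4

MU_f = h^2 and MU_h = 2·f·h.
MRS = MU_f/MU_h = (1/2)·h/f.
Tangency: set MRS = p_f/p_h = 10/25 = 0.4.
So (1/2)·h/f = 0.4, i.e. h = 0.8·f.
Substitute into the budget 10·f + 25·h = 150: 30·f = 150, so f* = 5.
Then h* = 0.8·5 = 4.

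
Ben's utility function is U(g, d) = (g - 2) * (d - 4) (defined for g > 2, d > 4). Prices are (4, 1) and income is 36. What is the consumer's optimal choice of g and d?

g* = 5, d* = 16

MU_g = (d−4), MU_d = (g−2).
MRS = (d−4)/(g−2).
Tangency: set MRS = p_g/p_d = 4/1 = 4.
So (d − 4)/(g − 2) = 4, i.e. (d − 4) = 4·(g − 2).
Rewrite the budget in excess-of-subsistence terms: 4·(g − 2) + 1·(d − 4) = 36 − 4·2 − 1·4 = 24.
Substituting, 8·(g − 2) = 24, so g − 2 = 3 and g* = 5.
Then d − 4 = 4·3 = 12, so d* = 16.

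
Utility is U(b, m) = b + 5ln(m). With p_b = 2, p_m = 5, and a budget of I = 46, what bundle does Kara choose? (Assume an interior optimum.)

b* = 18, m* = 2

MU_b = 1, MU_m = 5/m.
MRS = 1 ÷ (5/m).
Tangency: set MRS = p_b/p_m = 2/5 = 0.4.
MRS depends only on m: 0.2·m = 0.4 ⇒ m* = 0.4/0.2 = 2.
From the budget, 2·b = 46 − 5·2 = 36, so b* = 18.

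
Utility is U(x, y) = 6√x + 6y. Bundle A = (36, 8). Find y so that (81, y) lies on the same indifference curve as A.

y = 5

U(36, 8) = 84.
Set U(81, y) = 84 and solve.
With x = 81: √81 = 9, so 6y = 84 − 6·9 = 30 and y = 5.
Check: U(81, 5) = 84.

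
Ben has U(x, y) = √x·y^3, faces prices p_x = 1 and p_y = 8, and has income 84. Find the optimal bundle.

x* = 12, y* = 9

MU_x = 0.5·x^(-0.5)·y^3 and MU_y = 3·√x·y^2.
MRS = MU_x/MU_y = (1/6)·y/x.
Tangency: set MRS = p_x/p_y = 1/8 = 0.125.
So (1/6)·y/x = 0.125, i.e. y = 0.75·x.
Substitute into the budget 1·x + 8·y = 84: 7·x = 84, so x* = 12.
Then y* = 0.75·12 = 9.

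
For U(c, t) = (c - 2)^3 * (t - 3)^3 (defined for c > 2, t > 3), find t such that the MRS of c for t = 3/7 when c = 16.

t = 9

MU_c = 3·(c−2)^2·(t−3)^3, MU_t = 3·(c−2)^3·(t−3)^2.
MRS = (t−3)/(c−2).
Substitute c = 16: MRS = (t − 3)/14. Setting this equal to 3/7 gives t − 3 = (3/7)·14 = 6, so t = 9.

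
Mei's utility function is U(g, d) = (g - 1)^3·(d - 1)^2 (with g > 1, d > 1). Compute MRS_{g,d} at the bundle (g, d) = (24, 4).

MRS = 9/46

MU_g = 3·(g−1)^2·(d−1)^2, MU_d = 2·(g−1)^3·(d−1).
MRS = (3/2)·(d−1)/(g−1).
At (24, 4): MRS = 9/46.
So at (24, 4) the consumer would give up 9/46 units of d for one more unit of g.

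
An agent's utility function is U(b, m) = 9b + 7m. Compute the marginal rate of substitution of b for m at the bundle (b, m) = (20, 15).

MRS = 9/7

MU_b = 9, MU_m = 7, so MRS = 9/7 at every bundle.
At (20, 15): MRS = 9/7.
That is, one extra unit of b is worth 9/7 units of m at the margin.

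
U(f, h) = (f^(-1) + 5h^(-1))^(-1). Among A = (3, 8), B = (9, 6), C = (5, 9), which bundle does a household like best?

Bundle C

Evaluate utility at each bundle:
U(A) = 1.043.
U(B) = 1.059.
U(C) = 1.324.
Highest utility is C, so C ≻ B ≻ A.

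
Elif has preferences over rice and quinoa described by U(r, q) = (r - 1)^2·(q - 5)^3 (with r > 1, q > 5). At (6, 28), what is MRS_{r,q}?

MRS = 46/15

MU_r = 2·(r−1)·(q−5)^3, MU_q = 3·(r−1)^2·(q−5)^2.
MRS = (2/3)·(q−5)/(r−1).
At (6, 28): MRS = 46/15.
That is, one extra unit of r is worth 46/15 units of q at the margin.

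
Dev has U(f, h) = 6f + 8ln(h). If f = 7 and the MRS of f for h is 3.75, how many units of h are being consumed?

h = 5

MU_f = 6, MU_h = 8/h.
MRS = 6 ÷ (8/h).
MRS depends only on h: 0.75·h = 3.75 ⇒ h = 3.75/0.75 = 5.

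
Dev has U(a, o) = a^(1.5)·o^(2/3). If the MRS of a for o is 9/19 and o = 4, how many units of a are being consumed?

MU_a = 1.5·√a·o^(2/3) and MU_o = 2/3·a^(1.5)·o^(-1/3).
MRS = MU_a/MU_o = (2.25)·o/a.
Substitute o = 4: MRS = 9/a. Setting 9/a = 9/19 gives a = 9/(9/19) = 19.

a = 19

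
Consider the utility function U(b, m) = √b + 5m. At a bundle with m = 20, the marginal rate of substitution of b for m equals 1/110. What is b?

b = 121

MU_b = 1/(2√b), MU_m = 5.
MRS = 1/(2√b) ÷ 5.
MRS depends only on b: 0.1/√b = 1/110 ⇒ √b = 0.1/(1/110) = 11 ⇒ b = 121.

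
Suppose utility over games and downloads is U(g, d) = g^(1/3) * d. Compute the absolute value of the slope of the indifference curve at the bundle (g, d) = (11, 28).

MRS = 28/33

MU_g = 1/3·g^(-2/3)·d and MU_d = g^(1/3).
MRS = MU_g/MU_d = (1/3)·d/g.
At (11, 28): MRS = 28/33.
That is, one extra unit of g is worth 28/33 units of d at the margin.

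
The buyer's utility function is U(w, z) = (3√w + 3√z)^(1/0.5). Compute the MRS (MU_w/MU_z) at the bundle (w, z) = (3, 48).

MRS = 4

For CES with ρ = 0.5, MRS = √(z/w).
At (3, 48): MRS = 4.
That is, one extra unit of w is worth 4 units of z at the margin.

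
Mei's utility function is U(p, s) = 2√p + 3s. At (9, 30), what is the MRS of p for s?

MU_p = 2/(2√p), MU_s = 3.
MRS = 2/(2√p) ÷ 3.
At (9, 30): MRS = 1/9.
That is, one extra unit of p is worth 1/9 units of s at the margin.

MRS = 1/9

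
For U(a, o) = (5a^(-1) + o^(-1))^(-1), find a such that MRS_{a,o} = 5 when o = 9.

a = 9

For CES with ρ = -1, MRS = (5/1)·(o/a)^2.
Setting (5/1)·(9/a)^2 = 5 gives (9/a)^2 = 1, so 9/a = 1 and a = 9.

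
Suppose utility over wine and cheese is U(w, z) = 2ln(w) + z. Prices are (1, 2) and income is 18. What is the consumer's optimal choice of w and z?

w* = 4, z* = 7

MU_w = 2/w, MU_z = 1.
MRS = 2/w ÷ 1.
Tangency: set MRS = p_w/p_z = 1/2 = 0.5.
MRS depends only on w: 2/w = 0.5 ⇒ w* = 2/0.5 = 4.
From the budget, 2·z = 18 − 1·4 = 14, so z* = 7.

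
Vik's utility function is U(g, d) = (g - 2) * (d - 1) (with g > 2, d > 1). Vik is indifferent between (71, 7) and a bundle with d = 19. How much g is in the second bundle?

U(71, 7) = 414.
Set U(g, 19) = 414 and solve.
With d = 19: (19 − 1) = 18, so (g − 2) = 414/18 = 23.
So g = 2 + 23 = 25.
Check: U(25, 19) = 414.

g = 25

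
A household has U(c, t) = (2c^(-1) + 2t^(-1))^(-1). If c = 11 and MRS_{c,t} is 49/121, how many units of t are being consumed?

For CES with ρ = -1, MRS = (t/c)^2.
Setting (t/11)^2 = 49/121 gives t/11 = 7/11 and t = 7.

t = 7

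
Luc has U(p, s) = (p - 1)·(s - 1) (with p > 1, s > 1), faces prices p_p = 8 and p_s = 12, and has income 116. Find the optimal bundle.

MU_p = (s−1), MU_s = (p−1).
MRS = (s−1)/(p−1).
Tangency: set MRS = p_p/p_s = 8/12 = 2/3.
So (s − 1)/(p − 1) = 2/3, i.e. (s − 1) = (2/3)·(p − 1).
Rewrite the budget in excess-of-subsistence terms: 8·(p − 1) + 12·(s − 1) = 116 − 8·1 − 12·1 = 96.
Substituting, 16·(p − 1) = 96, so p − 1 = 6 and p* = 7.
Then s − 1 = (2/3)·6 = 4, so s* = 5.

p* = 7, s* = 5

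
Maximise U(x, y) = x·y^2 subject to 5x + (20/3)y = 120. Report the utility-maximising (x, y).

MU_x = y^2 and MU_y = 2·x·y.
MRS = MU_x/MU_y = (1/2)·y/x.
Tangency: set MRS = p_x/p_y = 5/(20/3) = 0.75.
So (1/2)·y/x = 0.75, i.e. y = 1.5·x.
Substitute into the budget 5·x + (20/3)·y = 120: 15·x = 120, so x* = 8.
Then y* = 1.5·8 = 12.

x* = 8, y* = 12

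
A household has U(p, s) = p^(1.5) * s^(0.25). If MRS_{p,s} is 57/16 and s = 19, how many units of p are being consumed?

p = 32

MU_p = 1.5·√p·s^(0.25) and MU_s = 0.25·p^(1.5)·s^(-0.75).
MRS = MU_p/MU_s = (6)·s/p.
Substitute s = 19: MRS = 114/p. Setting 114/p = 57/16 gives p = 114/(57/16) = 32.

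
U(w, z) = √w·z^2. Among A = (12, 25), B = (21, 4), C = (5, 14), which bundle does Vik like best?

Evaluate utility at each bundle:
U(A) = 2165.064.
U(B) = 73.321.
U(C) = 438.269.
Highest utility is A, so A ≻ C ≻ B.

Bundle A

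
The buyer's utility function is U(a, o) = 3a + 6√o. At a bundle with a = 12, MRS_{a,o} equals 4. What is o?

MU_a = 3, MU_o = 6/(2√o).
MRS = 3 ÷ (6/(2√o)).
MRS depends only on o: √o = 4 ⇒ √o = 4 ⇒ o = 16.

o = 16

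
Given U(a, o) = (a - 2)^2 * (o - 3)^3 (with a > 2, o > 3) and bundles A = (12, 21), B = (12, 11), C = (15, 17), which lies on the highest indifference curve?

Bundle A

Evaluate utility at each bundle:
U(A) = 583200.
U(B) = 51200.
U(C) = 463736.
Highest utility is A, so A ≻ C ≻ B.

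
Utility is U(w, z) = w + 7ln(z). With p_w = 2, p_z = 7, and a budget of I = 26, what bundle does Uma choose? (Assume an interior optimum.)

w* = 6, z* = 2

MU_w = 1, MU_z = 7/z.
MRS = 1 ÷ (7/z).
Tangency: set MRS = p_w/p_z = 2/7.
MRS depends only on z: (1/7)·z = 2/7 ⇒ z* = (2/7)/(1/7) = 2.
From the budget, 2·w = 26 − 7·2 = 12, so w* = 6.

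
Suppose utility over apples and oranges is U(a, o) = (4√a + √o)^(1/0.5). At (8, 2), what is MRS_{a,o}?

For CES with ρ = 0.5, MRS = (4/1)·√(o/a).
At (8, 2): MRS = 2.
That is, one extra unit of a is worth 2 units of o at the margin.

MRS = 2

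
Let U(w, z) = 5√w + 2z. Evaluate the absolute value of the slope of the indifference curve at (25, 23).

MRS = 0.25

MU_w = 5/(2√w), MU_z = 2.
MRS = 5/(2√w) ÷ 2.
At (25, 23): MRS = 0.25.
The indifference curve has slope −0.25 at this bundle.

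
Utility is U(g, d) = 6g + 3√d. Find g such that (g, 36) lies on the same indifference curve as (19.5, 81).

g = 21

U(19.5, 81) = 144.
Set U(g, 36) = 144 and solve.
With d = 36: √36 = 6, so 6g = 144 − 3·6 = 126 and g = 21.
Check: U(21, 36) = 144.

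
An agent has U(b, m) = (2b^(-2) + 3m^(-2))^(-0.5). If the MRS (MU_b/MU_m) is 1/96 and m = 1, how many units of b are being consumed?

For CES with ρ = -2, MRS = (2/3)·(m/b)^3.
Setting (2/3)·(1/b)^3 = 1/96 gives (1/b)^3 = 1/64, so 1/b = 0.25 and b = 4.

b = 4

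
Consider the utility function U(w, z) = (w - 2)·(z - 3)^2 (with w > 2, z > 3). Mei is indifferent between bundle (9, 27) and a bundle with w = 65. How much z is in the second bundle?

z = 11

U(9, 27) = 4032.
Set U(65, z) = 4032 and solve.
With w = 65: (65 − 2) = 63, so (z − 3)^2 = 4032/63 = 64.
Taking the square root (with z > 3): z − 3 = 8, so z = 11.
Check: U(65, 11) = 4032.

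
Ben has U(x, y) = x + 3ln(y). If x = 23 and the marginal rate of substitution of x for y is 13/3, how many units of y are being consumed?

MU_x = 1, MU_y = 3/y.
MRS = 1 ÷ (3/y).
MRS depends only on y: (1/3)·y = 13/3 ⇒ y = (13/3)/(1/3) = 13.

y = 13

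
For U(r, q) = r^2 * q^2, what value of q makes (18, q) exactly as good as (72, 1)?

U(72, 1) = 5184.
Set U(18, q) = 5184 and solve.
With r = 18: 18^2 = 324, so q^2 = 5184/324 = 16; taking the square root, q = 4.
Check: U(18, 4) = 5184.

q = 4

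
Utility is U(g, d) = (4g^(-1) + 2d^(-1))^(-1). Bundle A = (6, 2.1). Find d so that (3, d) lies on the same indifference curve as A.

d = 7

U depends on (g, d) only through S = 4g^(-1) + 2d^(-1), so equal utility means equal S. At (6, 2.1): S = 34/21.
With g = 3: 4·3^(-1) = 4/3, so 2d^(-1) = 34/21 − 4/3 = 2/7, i.e. d^(-1) = 1/7.
Hence d = 1/(1/7) = 7.
Check: U(3, 7) = 0.6176.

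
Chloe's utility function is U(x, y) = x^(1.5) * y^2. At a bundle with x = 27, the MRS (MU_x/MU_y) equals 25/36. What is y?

MU_x = 1.5·√x·y^2 and MU_y = 2·x^(1.5)·y.
MRS = MU_x/MU_y = (0.75)·y/x.
Substitute x = 27: MRS = y/36. Setting y/36 = 25/36 gives y = (25/36)·36 = 25.

y = 25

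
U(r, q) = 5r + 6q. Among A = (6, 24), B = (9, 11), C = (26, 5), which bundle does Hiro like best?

Evaluate utility at each bundle:
U(A) = 174.
U(B) = 111.
U(C) = 160.
Highest utility is A, so A ≻ C ≻ B.

Bundle A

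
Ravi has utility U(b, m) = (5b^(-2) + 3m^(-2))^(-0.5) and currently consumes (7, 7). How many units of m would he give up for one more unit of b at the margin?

For CES with ρ = -2, MRS = (5/3)·(m/b)^3.
At (7, 7): MRS = 5/3.
That is, one extra unit of b is worth 5/3 units of m at the margin.

MRS = 5/3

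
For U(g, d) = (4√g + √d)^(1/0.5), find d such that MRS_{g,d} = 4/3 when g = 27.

For CES with ρ = 0.5, MRS = (4/1)·√(d/g).
Setting (4/1)·√(d/27) = 4/3 gives √(d/27) = 1/3, so d/27 = 1/9 and d = 3.

d = 3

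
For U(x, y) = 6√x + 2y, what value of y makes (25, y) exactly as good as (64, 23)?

y = 32

U(64, 23) = 94.
Set U(25, y) = 94 and solve.
With x = 25: √25 = 5, so 2y = 94 − 6·5 = 64 and y = 32.
Check: U(25, 32) = 94.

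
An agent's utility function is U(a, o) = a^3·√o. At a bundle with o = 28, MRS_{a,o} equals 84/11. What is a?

a = 22

MU_a = 3·a^2·√o and MU_o = 0.5·a^3·o^(-0.5).
MRS = MU_a/MU_o = (6)·o/a.
Substitute o = 28: MRS = 168/a. Setting 168/a = 84/11 gives a = 168/(84/11) = 22.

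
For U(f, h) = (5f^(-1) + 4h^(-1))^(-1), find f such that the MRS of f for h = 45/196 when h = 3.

f = 7

For CES with ρ = -1, MRS = (5/4)·(h/f)^2.
Setting (5/4)·(3/f)^2 = 45/196 gives (3/f)^2 = 9/49, so 3/f = 3/7 and f = 7.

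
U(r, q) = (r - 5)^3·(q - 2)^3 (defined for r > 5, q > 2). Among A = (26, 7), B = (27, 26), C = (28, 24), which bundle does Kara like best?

Bundle B

Evaluate utility at each bundle:
U(A) = 1157625.
U(B) = 147197952.
U(C) = 129554216.
Highest utility is B, so B ≻ C ≻ A.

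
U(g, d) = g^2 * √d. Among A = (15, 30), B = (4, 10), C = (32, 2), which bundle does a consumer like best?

Evaluate utility at each bundle:
U(A) = 1232.376.
U(B) = 50.596.
U(C) = 1448.155.
Highest utility is C, so C ≻ A ≻ B.

Bundle C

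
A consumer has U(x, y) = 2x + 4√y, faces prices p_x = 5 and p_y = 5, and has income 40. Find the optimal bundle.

x* = 7, y* = 1

MU_x = 2, MU_y = 4/(2√y).
MRS = 2 ÷ (4/(2√y)).
Tangency: set MRS = p_x/p_y = 5/5 = 1.
MRS depends only on y: √y = 1 ⇒ √y = 1 ⇒ y* = 1.
From the budget, 5·x = 40 − 5·1 = 35, so x* = 7.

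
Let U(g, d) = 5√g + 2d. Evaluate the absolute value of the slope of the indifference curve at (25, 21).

MRS = 0.25

MU_g = 5/(2√g), MU_d = 2.
MRS = 5/(2√g) ÷ 2.
At (25, 21): MRS = 0.25.
The indifference curve has slope −0.25 at this bundle.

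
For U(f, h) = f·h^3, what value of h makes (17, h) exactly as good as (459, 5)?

U(459, 5) = 57375.
Set U(17, h) = 57375 and solve.
With f = 17: h^3 = 57375/17 = 3375; taking the cube root, h = 15.
Check: U(17, 15) = 57375.

h = 15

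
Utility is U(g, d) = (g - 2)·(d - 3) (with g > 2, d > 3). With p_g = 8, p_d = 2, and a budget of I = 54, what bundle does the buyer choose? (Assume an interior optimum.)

g* = 4, d* = 11

MU_g = (d−3), MU_d = (g−2).
MRS = (d−3)/(g−2).
Tangency: set MRS = p_g/p_d = 8/2 = 4.
So (d − 3)/(g − 2) = 4, i.e. (d − 3) = 4·(g − 2).
Rewrite the budget in excess-of-subsistence terms: 8·(g − 2) + 2·(d − 3) = 54 − 8·2 − 2·3 = 32.
Substituting, 16·(g − 2) = 32, so g − 2 = 2 and g* = 4.
Then d − 3 = 4·2 = 8, so d* = 11.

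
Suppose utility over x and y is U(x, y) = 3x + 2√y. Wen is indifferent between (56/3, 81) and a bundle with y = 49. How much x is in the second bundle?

U(56/3, 81) = 74.
Set U(x, 49) = 74 and solve.
With y = 49: √49 = 7, so 3x = 74 − 2·7 = 60 and x = 20.
Check: U(20, 49) = 74.

x = 20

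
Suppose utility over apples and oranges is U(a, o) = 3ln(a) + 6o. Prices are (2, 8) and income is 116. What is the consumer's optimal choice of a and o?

a* = 2, o* = 14

MU_a = 3/a, MU_o = 6.
MRS = 3/a ÷ 6.
Tangency: set MRS = p_a/p_o = 2/8 = 0.25.
MRS depends only on a: 0.5/a = 0.25 ⇒ a* = 0.5/0.25 = 2.
From the budget, 8·o = 116 − 2·2 = 112, so o* = 14.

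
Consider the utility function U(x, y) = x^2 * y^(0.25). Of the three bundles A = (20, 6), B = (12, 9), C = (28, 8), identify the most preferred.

Bundle C

Evaluate utility at each bundle:
U(A) = 626.034.
U(B) = 249.415.
U(C) = 1318.526.
Highest utility is C, so C ≻ A ≻ B.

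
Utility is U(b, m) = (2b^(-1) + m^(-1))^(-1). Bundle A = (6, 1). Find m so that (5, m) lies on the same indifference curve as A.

U depends on (b, m) only through S = 2b^(-1) + m^(-1), so equal utility means equal S. At (6, 1): S = 4/3.
With b = 5: 2·5^(-1) = 0.4, so m^(-1) = 4/3 − 0.4 = 14/15.
Hence m = 1/(14/15) = 15/14.
Check: U(5, 15/14) = 0.75.

m = 15/14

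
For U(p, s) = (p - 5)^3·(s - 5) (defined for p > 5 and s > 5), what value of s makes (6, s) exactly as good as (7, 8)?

s = 29

U(7, 8) = 24.
Set U(6, s) = 24 and solve.
With p = 6: (6 − 5)^3 = 1, so (s − 5) = 24/1 = 24.
So s = 5 + 24 = 29.
Check: U(6, 29) = 24.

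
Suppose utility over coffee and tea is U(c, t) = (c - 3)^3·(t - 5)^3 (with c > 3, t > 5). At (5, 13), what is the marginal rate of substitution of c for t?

MRS = 4

MU_c = 3·(c−3)^2·(t−5)^3, MU_t = 3·(c−3)^3·(t−5)^2.
MRS = (t−5)/(c−3).
At (5, 13): MRS = 4.
So at (5, 13) the consumer would give up 4 units of t for one more unit of c.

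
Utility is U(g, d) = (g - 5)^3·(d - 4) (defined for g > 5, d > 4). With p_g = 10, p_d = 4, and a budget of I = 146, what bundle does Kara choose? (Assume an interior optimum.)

g* = 11, d* = 9

MU_g = 3·(g−5)^2·(d−4), MU_d = (g−5)^3.
MRS = (3/1)·(d−4)/(g−5).
Tangency: set MRS = p_g/p_d = 10/4 = 2.5.
So (3/1)·(d − 4)/(g − 5) = 2.5, i.e. (d − 4) = (5/6)·(g − 5).
Rewrite the budget in excess-of-subsistence terms: 10·(g − 5) + 4·(d − 4) = 146 − 10·5 − 4·4 = 80.
Substituting, (40/3)·(g − 5) = 80, so g − 5 = 6 and g* = 11.
Then d − 4 = (5/6)·6 = 5, so d* = 9.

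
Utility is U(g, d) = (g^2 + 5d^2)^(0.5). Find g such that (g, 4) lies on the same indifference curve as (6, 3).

g = 1

U depends on (g, d) only through S = g^2 + 5d^2, so equal utility means equal S. At (6, 3): S = 81.
With d = 4: 5·4^2 = 80, so g^2 = 81 − 80 = 1.
Hence g = √1 = 1.
Check: U(1, 4) = 9.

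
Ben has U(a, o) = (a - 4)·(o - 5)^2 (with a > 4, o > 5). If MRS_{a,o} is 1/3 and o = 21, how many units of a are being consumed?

a = 28

MU_a = (o−5)^2, MU_o = 2·(a−4)·(o−5).
MRS = (1/2)·(o−5)/(a−4).
Substitute o = 21: MRS = 8/(a − 4). Setting this equal to 1/3 gives a − 4 = 8/(1/3) = 24, so a = 28.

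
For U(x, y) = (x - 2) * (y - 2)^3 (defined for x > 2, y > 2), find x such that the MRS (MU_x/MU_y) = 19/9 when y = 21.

MU_x = (y−2)^3, MU_y = 3·(x−2)·(y−2)^2.
MRS = (1/3)·(y−2)/(x−2).
Substitute y = 21: MRS = (19/3)/(x − 2). Setting this equal to 19/9 gives x − 2 = (19/3)/(19/9) = 3, so x = 5.

x = 5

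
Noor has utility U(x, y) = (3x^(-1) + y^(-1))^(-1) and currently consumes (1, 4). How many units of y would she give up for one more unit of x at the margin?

MRS = 48

For CES with ρ = -1, MRS = (3/1)·(y/x)^2.
At (1, 4): MRS = 48.
That is, one extra unit of x is worth 48 units of y at the margin.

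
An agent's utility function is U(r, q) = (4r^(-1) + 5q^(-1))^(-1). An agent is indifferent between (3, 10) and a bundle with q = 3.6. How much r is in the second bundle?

U depends on (r, q) only through S = 4r^(-1) + 5q^(-1), so equal utility means equal S. At (3, 10): S = 11/6.
With q = 3.6: 5·3.6^(-1) = 25/18, so 4r^(-1) = 11/6 − 25/18 = 4/9, i.e. r^(-1) = 1/9.
Hence r = 1/(1/9) = 9.
Check: U(9, 3.6) = 0.5455.

r = 9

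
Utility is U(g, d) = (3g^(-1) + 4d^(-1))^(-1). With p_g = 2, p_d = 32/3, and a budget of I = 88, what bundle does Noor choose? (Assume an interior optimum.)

For CES with ρ = -1, MRS = (3/4)·(d/g)^2.
Tangency: set MRS = p_g/p_d = 2/(32/3) = 3/16.
So (d/g)^2 = 0.25; taking the square root, d/g = 0.5, i.e. d = 0.5·g.
Substitute into the budget 2·g + (32/3)·d = 88: (22/3)·g = 88, so g* = 12 and d* = 0.5·12 = 6.

g* = 12, d* = 6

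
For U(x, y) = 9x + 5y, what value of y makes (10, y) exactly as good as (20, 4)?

y = 22

U(20, 4) = 200.
Set U(10, y) = 200 and solve.
9·10 + 5y = 200 ⇒ 5y = 110 ⇒ y = 22.
Check: U(10, 22) = 200.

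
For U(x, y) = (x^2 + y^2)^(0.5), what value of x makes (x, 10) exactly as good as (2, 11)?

x = 5

U depends on (x, y) only through S = x^2 + y^2, so equal utility means equal S. At (2, 11): S = 125.
With y = 10: 10^2 = 100, so x^2 = 125 − 100 = 25.
Hence x = √25 = 5.
Check: U(5, 10) = 11.1803.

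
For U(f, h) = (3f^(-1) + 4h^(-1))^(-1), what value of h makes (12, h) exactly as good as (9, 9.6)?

U depends on (f, h) only through S = 3f^(-1) + 4h^(-1), so equal utility means equal S. At (9, 9.6): S = 0.75.
With f = 12: 3·12^(-1) = 0.25, so 4h^(-1) = 0.75 − 0.25 = 0.5, i.e. h^(-1) = 0.125.
Hence h = 1/0.125 = 8.
Check: U(12, 8) = 1.3333.

h = 8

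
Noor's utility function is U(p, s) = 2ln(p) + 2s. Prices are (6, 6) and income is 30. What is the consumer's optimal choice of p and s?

MU_p = 2/p, MU_s = 2.
MRS = 2/p ÷ 2.
Tangency: set MRS = p_p/p_s = 6/6 = 1.
MRS depends only on p: 1/p = 1 ⇒ p* = 1/1 = 1.
From the budget, 6·s = 30 − 6·1 = 24, so s* = 4.

p* = 1, s* = 4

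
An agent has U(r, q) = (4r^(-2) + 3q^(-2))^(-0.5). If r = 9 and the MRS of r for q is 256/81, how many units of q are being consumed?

For CES with ρ = -2, MRS = (4/3)·(q/r)^3.
Setting (4/3)·(q/9)^3 = 256/81 gives (q/9)^3 = 64/27, so q/9 = 4/3 and q = 12.

q = 12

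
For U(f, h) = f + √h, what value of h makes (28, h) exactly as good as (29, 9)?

h = 16

U(29, 9) = 32.
Set U(28, h) = 32 and solve.
With f = 28: √h = 32 − 28 = 4, so √h = 4 and h = 16.
Check: U(28, 16) = 32.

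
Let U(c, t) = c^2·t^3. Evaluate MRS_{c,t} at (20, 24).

MU_c = 2·c·t^3 and MU_t = 3·c^2·t^2.
MRS = MU_c/MU_t = (2/3)·t/c.
At (20, 24): MRS = 0.8.
So at (20, 24) the consumer would give up 0.8 units of t for one more unit of c.

MRS = 0.8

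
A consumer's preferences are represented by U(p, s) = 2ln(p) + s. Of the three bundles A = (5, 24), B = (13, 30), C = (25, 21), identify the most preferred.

Bundle B

Evaluate utility at each bundle:
U(A) = 27.219.
U(B) = 35.130.
U(C) = 27.438.
Highest utility is B, so B ≻ C ≻ A.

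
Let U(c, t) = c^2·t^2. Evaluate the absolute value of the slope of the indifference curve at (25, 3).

MRS = 3/25

MU_c = 2·c·t^2 and MU_t = 2·c^2·t.
MRS = MU_c/MU_t = t/c.
At (25, 3): MRS = 3/25.
That is, one extra unit of c is worth 3/25 units of t at the margin.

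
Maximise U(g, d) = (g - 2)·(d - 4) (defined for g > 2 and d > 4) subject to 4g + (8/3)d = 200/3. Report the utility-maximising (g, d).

g* = 8, d* = 13

MU_g = (d−4), MU_d = (g−2).
MRS = (d−4)/(g−2).
Tangency: set MRS = p_g/p_d = 4/(8/3) = 1.5.
So (d − 4)/(g − 2) = 1.5, i.e. (d − 4) = 1.5·(g − 2).
Rewrite the budget in excess-of-subsistence terms: 4·(g − 2) + (8/3)·(d − 4) = 200/3 − 4·2 − (8/3)·4 = 48.
Substituting, 8·(g − 2) = 48, so g − 2 = 6 and g* = 8.
Then d − 4 = 1.5·6 = 9, so d* = 13.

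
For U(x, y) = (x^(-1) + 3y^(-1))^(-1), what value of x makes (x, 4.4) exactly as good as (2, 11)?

x = 11

U depends on (x, y) only through S = x^(-1) + 3y^(-1), so equal utility means equal S. At (2, 11): S = 17/22.
With y = 4.4: 3·4.4^(-1) = 15/22, so x^(-1) = 17/22 − 15/22 = 1/11.
Hence x = 1/(1/11) = 11.
Check: U(11, 4.4) = 1.2941.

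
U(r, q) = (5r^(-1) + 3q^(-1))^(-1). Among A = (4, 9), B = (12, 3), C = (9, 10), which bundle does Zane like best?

Bundle C

Evaluate utility at each bundle:
U(A) = 0.632.
U(B) = 0.706.
U(C) = 1.169.
Highest utility is C, so C ≻ B ≻ A.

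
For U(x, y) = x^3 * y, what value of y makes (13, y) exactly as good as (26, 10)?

y = 80

U(26, 10) = 175760.
Set U(13, y) = 175760 and solve.
With x = 13: 13^3 = 2197, so y = 175760/2197 = 80.
Check: U(13, 80) = 175760.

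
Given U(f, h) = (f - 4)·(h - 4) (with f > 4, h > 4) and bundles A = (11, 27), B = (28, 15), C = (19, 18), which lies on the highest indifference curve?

Evaluate utility at each bundle:
U(A) = 161.
U(B) = 264.
U(C) = 210.
Highest utility is B, so B ≻ C ≻ A.

Bundle B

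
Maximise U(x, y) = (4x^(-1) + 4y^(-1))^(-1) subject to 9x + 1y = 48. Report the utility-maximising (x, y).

For CES with ρ = -1, MRS = (y/x)^2.
Tangency: set MRS = p_x/p_y = 9/1 = 9.
So (y/x)^2 = 9; taking the square root, y/x = 3, i.e. y = 3·x.
Substitute into the budget 9·x + 1·y = 48: 12·x = 48, so x* = 4 and y* = 3·4 = 12.

x* = 4, y* = 12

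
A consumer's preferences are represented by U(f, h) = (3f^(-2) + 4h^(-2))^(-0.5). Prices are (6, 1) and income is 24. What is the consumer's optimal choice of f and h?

For CES with ρ = -2, MRS = (3/4)·(h/f)^3.
Tangency: set MRS = p_f/p_h = 6/1 = 6.
So (h/f)^3 = 8; taking the cube root, h/f = 2, i.e. h = 2·f.
Substitute into the budget 6·f + 1·h = 24: 8·f = 24, so f* = 3 and h* = 2·3 = 6.

f* = 3, h* = 6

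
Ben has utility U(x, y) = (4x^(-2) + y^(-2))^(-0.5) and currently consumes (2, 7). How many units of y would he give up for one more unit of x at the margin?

For CES with ρ = -2, MRS = (4/1)·(y/x)^3.
At (2, 7): MRS = 171.5.
That is, one extra unit of x is worth 171.5 units of y at the margin.

MRS = 171.5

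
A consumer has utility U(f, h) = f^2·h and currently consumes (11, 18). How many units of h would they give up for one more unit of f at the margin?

MU_f = 2·f·h and MU_h = f^2.
MRS = MU_f/MU_h = (2/1)·h/f.
At (11, 18): MRS = 36/11.
The indifference curve has slope −36/11 at this bundle.

MRS = 36/11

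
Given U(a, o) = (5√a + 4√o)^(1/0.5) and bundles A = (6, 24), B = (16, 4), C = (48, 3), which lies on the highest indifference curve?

Evaluate utility at each bundle:
U(A) = 1014.000.
U(B) = 784.000.
U(C) = 1728.000.
Highest utility is C, so C ≻ A ≻ B.

Bundle C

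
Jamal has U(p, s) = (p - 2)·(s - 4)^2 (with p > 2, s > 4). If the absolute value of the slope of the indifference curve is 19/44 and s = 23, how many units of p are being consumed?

p = 24

MU_p = (s−4)^2, MU_s = 2·(p−2)·(s−4).
MRS = (1/2)·(s−4)/(p−2).
Substitute s = 23: MRS = 9.5/(p − 2). Setting this equal to 19/44 gives p − 2 = 9.5/(19/44) = 22, so p = 24.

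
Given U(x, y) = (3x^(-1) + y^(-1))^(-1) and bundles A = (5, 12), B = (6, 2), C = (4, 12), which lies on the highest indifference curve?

Evaluate utility at each bundle:
U(A) = 1.463.
U(B) = 1.000.
U(C) = 1.200.
Highest utility is A, so A ≻ C ≻ B.

Bundle A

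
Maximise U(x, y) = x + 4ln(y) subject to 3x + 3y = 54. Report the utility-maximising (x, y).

MU_x = 1, MU_y = 4/y.
MRS = 1 ÷ (4/y).
Tangency: set MRS = p_x/p_y = 3/3 = 1.
MRS depends only on y: 0.25·y = 1 ⇒ y* = 1/0.25 = 4.
From the budget, 3·x = 54 − 3·4 = 42, so x* = 14.

x* = 14, y* = 4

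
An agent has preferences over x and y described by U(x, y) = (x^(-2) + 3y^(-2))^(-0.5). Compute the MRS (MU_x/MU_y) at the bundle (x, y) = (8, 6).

For CES with ρ = -2, MRS = (1/3)·(y/x)^3.
At (8, 6): MRS = 9/64.
That is, one extra unit of x is worth 9/64 units of y at the margin.

MRS = 9/64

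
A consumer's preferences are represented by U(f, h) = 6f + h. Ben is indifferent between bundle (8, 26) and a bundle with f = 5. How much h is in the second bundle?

U(8, 26) = 74.
Set U(5, h) = 74 and solve.
6·5 + h = 74 ⇒ h = 44 ⇒ h = 44.
Check: U(5, 44) = 74.

h = 44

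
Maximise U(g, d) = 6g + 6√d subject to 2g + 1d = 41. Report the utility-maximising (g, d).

MU_g = 6, MU_d = 6/(2√d).
MRS = 6 ÷ (6/(2√d)).
Tangency: set MRS = p_g/p_d = 2/1 = 2.
MRS depends only on d: 2·√d = 2 ⇒ √d = 2/2 = 1 ⇒ d* = 1.
From the budget, 2·g = 41 − 1·1 = 40, so g* = 20.

g* = 20, d* = 1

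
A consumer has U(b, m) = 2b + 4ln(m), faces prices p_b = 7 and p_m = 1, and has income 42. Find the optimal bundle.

MU_b = 2, MU_m = 4/m.
MRS = 2 ÷ (4/m).
Tangency: set MRS = p_b/p_m = 7/1 = 7.
MRS depends only on m: 0.5·m = 7 ⇒ m* = 7/0.5 = 14.
From the budget, 7·b = 42 − 1·14 = 28, so b* = 4.

b* = 4, m* = 14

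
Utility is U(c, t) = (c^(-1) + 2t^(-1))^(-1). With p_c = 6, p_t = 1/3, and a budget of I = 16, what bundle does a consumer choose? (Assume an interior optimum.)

c* = 2, t* = 12

For CES with ρ = -1, MRS = (1/2)·(t/c)^2.
Tangency: set MRS = p_c/p_t = 6/(1/3) = 18.
So (t/c)^2 = 36; taking the square root, t/c = 6, i.e. t = 6·c.
Substitute into the budget 6·c + (1/3)·t = 16: 8·c = 16, so c* = 2 and t* = 6·2 = 12.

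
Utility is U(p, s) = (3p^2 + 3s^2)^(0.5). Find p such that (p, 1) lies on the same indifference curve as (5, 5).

U depends on (p, s) only through S = 3p^2 + 3s^2, so equal utility means equal S. At (5, 5): S = 150.
With s = 1: 3·1^2 = 3, so 3p^2 = 150 − 3 = 147, i.e. p^2 = 49.
Hence p = √49 = 7.
Check: U(7, 1) = 12.2474.

p = 7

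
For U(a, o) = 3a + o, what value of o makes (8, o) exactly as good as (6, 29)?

o = 23

U(6, 29) = 47.
Set U(8, o) = 47 and solve.
3·8 + o = 47 ⇒ o = 23 ⇒ o = 23.
Check: U(8, 23) = 47.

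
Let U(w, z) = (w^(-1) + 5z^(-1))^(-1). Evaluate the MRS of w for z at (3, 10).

MRS = 20/9

For CES with ρ = -1, MRS = (1/5)·(z/w)^2.
At (3, 10): MRS = 20/9.
That is, one extra unit of w is worth 20/9 units of z at the margin.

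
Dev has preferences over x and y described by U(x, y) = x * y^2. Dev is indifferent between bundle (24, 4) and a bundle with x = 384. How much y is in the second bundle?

U(24, 4) = 384.
Set U(384, y) = 384 and solve.
With x = 384: y^2 = 384/384 = 1; taking the square root, y = 1.
Check: U(384, 1) = 384.

y = 1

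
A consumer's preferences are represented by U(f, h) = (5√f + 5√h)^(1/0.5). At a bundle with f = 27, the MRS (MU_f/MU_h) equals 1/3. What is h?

h = 3

For CES with ρ = 0.5, MRS = √(h/f).
Setting √(h/27) = 1/3 gives h/27 = 1/9 and h = 3.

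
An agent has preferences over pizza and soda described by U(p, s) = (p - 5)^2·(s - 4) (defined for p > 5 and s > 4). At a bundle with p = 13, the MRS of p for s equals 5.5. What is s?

s = 26

MU_p = 2·(p−5)·(s−4), MU_s = (p−5)^2.
MRS = (2/1)·(s−4)/(p−5).
Substitute p = 13: MRS = (s − 4)/4. Setting this equal to 5.5 gives s − 4 = 5.5·4 = 22, so s = 26.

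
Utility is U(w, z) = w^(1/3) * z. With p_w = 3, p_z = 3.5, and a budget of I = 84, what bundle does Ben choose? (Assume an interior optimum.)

MU_w = 1/3·w^(-2/3)·z and MU_z = w^(1/3).
MRS = MU_w/MU_z = (1/3)·z/w.
Tangency: set MRS = p_w/p_z = 3/3.5 = 6/7.
So (1/3)·z/w = 6/7, i.e. z = (18/7)·w.
Substitute into the budget 3·w + 3.5·z = 84: 12·w = 84, so w* = 7.
Then z* = (18/7)·7 = 18.

w* = 7, z* = 18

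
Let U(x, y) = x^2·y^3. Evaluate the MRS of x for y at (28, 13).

MU_x = 2·x·y^3 and MU_y = 3·x^2·y^2.
MRS = MU_x/MU_y = (2/3)·y/x.
At (28, 13): MRS = 13/42.
So at (28, 13) the consumer would give up 13/42 units of y for one more unit of x.

MRS = 13/42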